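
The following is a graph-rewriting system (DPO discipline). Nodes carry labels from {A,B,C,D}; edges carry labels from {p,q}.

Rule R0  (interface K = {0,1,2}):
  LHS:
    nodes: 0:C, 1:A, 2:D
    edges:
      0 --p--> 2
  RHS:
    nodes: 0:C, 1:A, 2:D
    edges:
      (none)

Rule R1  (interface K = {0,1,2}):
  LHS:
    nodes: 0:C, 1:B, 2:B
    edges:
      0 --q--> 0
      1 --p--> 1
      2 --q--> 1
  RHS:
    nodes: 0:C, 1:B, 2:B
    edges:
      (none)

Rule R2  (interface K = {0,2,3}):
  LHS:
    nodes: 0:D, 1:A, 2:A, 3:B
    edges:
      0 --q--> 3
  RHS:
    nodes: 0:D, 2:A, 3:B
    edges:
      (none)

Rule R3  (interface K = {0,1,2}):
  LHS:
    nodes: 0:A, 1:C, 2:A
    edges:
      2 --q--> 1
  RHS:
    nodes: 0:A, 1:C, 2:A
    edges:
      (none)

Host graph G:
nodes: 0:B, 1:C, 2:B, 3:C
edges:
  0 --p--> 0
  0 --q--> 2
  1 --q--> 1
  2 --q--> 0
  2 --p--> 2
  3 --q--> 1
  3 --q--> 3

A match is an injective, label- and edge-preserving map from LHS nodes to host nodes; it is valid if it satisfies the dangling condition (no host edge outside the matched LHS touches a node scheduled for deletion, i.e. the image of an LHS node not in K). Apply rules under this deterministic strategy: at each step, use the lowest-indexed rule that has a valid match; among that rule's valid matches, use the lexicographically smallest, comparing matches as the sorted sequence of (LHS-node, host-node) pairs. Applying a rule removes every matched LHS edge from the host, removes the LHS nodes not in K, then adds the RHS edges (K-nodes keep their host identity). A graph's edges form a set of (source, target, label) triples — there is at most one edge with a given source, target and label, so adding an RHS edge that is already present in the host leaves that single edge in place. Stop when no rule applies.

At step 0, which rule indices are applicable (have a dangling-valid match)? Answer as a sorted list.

R0: no valid match — LHS pattern not found
R1: 4 valid matches — {0↦1, 1↦0, 2↦2}, {0↦1, 1↦2, 2↦0}, {0↦3, 1↦0, 2↦2} (+1 more)
R2: no valid match — LHS pattern not found
R3: no valid match — LHS pattern not found

Answer: [R1]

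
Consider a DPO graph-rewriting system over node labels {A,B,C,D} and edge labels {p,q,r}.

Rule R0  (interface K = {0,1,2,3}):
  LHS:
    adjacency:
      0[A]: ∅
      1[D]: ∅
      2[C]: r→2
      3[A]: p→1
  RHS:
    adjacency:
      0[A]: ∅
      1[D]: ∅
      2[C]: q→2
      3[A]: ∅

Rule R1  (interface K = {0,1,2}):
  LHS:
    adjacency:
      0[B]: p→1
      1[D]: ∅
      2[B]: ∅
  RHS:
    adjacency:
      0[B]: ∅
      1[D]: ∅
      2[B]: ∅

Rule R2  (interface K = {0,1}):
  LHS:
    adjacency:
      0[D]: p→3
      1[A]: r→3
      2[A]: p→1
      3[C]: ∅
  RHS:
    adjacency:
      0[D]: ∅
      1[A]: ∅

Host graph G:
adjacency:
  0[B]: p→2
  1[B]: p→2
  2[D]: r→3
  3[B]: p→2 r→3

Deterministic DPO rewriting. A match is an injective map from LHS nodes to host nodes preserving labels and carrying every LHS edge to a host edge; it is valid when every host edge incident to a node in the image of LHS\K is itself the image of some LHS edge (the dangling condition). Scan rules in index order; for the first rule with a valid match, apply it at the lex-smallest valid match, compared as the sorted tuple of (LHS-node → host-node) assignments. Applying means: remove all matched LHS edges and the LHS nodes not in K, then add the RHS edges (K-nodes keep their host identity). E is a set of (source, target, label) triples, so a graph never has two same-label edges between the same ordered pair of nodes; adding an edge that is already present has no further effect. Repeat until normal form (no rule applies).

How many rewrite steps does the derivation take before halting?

Answer: 3

Steps:
initial: |V|=4 |E|=5  E = 0-p->2 1-p->2 2-r->3 3-p->2 3-r->3
step 1: apply R1 at {0↦0, 1↦2, 2↦1}  → |V|=4 |E|=4  E = 1-p->2 2-r->3 3-p->2 3-r->3
step 2: apply R1 at {0↦1, 1↦2, 2↦0}  → |V|=4 |E|=3  E = 2-r->3 3-p->2 3-r->3
step 3: apply R1 at {0↦3, 1↦2, 2↦0}  → |V|=4 |E|=2  E = 2-r->3 3-r->3
halt: no rule applies after step 3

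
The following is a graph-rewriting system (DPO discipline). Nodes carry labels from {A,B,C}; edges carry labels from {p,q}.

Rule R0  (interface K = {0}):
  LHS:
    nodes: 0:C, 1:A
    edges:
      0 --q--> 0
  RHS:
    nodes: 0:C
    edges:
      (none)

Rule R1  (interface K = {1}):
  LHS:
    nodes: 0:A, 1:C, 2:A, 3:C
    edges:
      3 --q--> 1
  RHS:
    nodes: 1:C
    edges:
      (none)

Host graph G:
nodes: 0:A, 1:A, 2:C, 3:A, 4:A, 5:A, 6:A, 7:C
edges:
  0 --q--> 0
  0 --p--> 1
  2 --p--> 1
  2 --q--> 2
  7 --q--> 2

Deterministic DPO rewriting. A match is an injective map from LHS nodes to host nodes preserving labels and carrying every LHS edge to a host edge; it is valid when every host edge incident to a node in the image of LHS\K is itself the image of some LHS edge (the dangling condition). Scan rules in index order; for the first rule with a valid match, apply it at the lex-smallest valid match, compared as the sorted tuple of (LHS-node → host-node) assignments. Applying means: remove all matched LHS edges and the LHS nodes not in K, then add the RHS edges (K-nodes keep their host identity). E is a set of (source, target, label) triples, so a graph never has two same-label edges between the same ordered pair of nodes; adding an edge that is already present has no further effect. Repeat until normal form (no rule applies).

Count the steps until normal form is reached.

start.  V:8 E:5  edges: 0-q->0 0-p->1 2-p->1 2-q->2 7-q->2
1. fire R0 via {0↦2, 1↦3}  →  V:7 E:4  edges: 0-q->0 0-p->1 2-p->1 7-q->2
2. fire R1 via {0↦4, 1↦2, 2↦5, 3↦7}  →  V:4 E:3  edges: 0-q->0 0-p->1 2-p->1
halt: no rule applies after step 2

Answer: 2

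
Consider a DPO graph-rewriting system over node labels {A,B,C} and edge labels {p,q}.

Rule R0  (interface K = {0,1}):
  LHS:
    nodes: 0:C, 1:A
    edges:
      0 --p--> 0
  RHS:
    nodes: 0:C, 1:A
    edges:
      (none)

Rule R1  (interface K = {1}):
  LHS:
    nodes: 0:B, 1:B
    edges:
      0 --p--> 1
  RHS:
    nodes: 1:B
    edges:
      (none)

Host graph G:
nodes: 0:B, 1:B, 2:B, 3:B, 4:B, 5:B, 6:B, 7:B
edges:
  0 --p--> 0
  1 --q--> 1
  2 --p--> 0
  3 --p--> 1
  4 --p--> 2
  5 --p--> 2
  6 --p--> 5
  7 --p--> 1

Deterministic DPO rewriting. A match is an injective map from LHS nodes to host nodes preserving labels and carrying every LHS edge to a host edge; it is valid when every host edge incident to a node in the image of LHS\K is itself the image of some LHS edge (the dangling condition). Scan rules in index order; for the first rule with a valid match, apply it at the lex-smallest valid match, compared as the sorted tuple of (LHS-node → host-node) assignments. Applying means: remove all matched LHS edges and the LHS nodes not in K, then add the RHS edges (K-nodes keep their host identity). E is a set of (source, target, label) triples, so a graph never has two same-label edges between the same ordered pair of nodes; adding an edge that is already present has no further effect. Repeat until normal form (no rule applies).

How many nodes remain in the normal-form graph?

Answer: 2

Steps:
[0] host  ⇒  8 nodes, 8 edges  {0-p->0 1-q->1 2-p->0 3-p->1 4-p->2 5-p->2 6-p->5 7-p->1}
[1] R1 @ {0↦3, 1↦1}  ⇒  7 nodes, 7 edges  {0-p->0 1-q->1 2-p->0 4-p->2 5-p->2 6-p->5 7-p->1}
[2] R1 @ {0↦4, 1↦2}  ⇒  6 nodes, 6 edges  {0-p->0 1-q->1 2-p->0 5-p->2 6-p->5 7-p->1}
[3] R1 @ {0↦6, 1↦5}  ⇒  5 nodes, 5 edges  {0-p->0 1-q->1 2-p->0 5-p->2 7-p->1}
[4] R1 @ {0↦5, 1↦2}  ⇒  4 nodes, 4 edges  {0-p->0 1-q->1 2-p->0 7-p->1}
[5] R1 @ {0↦2, 1↦0}  ⇒  3 nodes, 3 edges  {0-p->0 1-q->1 7-p->1}
[6] R1 @ {0↦7, 1↦1}  ⇒  2 nodes, 2 edges  {0-p->0 1-q->1}
final graph: no rule applies after step 6
NF nodes: {0:B, 1:B}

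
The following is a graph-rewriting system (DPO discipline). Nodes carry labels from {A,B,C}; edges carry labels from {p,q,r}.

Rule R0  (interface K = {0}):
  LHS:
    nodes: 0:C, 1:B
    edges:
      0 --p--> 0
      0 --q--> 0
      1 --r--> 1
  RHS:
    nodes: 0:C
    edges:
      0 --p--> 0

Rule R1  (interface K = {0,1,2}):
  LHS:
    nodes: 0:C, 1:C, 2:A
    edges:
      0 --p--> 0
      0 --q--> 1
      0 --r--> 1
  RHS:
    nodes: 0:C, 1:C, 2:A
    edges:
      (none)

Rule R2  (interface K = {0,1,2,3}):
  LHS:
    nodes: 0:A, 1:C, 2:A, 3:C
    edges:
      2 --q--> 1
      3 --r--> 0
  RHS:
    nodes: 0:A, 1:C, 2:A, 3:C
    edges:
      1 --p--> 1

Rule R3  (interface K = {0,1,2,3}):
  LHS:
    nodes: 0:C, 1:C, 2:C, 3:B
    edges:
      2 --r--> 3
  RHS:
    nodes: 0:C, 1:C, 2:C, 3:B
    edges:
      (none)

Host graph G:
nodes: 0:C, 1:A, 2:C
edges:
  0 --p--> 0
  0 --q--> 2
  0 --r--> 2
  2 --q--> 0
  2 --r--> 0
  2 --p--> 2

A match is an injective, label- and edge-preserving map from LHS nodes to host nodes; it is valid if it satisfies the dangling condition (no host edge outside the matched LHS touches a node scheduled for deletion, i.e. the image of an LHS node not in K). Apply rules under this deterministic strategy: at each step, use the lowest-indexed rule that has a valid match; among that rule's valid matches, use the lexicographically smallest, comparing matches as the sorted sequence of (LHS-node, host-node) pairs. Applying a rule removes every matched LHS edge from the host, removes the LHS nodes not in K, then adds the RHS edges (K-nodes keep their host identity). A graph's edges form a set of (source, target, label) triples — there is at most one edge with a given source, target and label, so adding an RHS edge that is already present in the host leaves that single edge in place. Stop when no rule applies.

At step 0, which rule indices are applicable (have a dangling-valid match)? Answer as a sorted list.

R0: no valid match — LHS pattern not found
R1: 2 valid matches — {0↦0, 1↦2, 2↦1}, {0↦2, 1↦0, 2↦1}
R2: no valid match — LHS pattern not found
R3: no valid match — LHS pattern not found

Answer: [R1]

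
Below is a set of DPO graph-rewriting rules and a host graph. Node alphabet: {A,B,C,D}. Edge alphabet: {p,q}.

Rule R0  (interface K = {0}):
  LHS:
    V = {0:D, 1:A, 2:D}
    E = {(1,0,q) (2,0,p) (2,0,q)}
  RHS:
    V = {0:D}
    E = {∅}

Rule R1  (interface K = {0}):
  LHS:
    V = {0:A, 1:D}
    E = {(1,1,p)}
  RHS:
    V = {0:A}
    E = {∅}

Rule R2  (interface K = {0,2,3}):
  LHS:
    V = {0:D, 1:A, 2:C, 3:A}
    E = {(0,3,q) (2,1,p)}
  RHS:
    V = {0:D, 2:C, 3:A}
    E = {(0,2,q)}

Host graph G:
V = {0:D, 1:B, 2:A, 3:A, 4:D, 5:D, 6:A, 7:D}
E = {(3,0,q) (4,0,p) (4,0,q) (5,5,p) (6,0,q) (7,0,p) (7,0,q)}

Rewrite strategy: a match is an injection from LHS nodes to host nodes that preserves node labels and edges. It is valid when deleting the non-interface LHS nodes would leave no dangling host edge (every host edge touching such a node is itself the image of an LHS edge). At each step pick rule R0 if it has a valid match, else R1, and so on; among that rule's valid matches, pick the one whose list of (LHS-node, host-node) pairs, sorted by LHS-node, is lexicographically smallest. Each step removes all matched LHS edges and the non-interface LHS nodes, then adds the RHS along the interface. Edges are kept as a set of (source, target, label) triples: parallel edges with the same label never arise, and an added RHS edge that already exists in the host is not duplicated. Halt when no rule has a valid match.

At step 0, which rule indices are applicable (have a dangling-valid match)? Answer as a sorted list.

R0: 4 valid matches — {0↦0, 1↦3, 2↦4}, {0↦0, 1↦3, 2↦7}, {0↦0, 1↦6, 2↦4} (+1 more)
R1: 3 valid matches — {0↦2, 1↦5}, {0↦3, 1↦5}, {0↦6, 1↦5}
R2: no valid match — LHS pattern not found

Answer: [R0,R1]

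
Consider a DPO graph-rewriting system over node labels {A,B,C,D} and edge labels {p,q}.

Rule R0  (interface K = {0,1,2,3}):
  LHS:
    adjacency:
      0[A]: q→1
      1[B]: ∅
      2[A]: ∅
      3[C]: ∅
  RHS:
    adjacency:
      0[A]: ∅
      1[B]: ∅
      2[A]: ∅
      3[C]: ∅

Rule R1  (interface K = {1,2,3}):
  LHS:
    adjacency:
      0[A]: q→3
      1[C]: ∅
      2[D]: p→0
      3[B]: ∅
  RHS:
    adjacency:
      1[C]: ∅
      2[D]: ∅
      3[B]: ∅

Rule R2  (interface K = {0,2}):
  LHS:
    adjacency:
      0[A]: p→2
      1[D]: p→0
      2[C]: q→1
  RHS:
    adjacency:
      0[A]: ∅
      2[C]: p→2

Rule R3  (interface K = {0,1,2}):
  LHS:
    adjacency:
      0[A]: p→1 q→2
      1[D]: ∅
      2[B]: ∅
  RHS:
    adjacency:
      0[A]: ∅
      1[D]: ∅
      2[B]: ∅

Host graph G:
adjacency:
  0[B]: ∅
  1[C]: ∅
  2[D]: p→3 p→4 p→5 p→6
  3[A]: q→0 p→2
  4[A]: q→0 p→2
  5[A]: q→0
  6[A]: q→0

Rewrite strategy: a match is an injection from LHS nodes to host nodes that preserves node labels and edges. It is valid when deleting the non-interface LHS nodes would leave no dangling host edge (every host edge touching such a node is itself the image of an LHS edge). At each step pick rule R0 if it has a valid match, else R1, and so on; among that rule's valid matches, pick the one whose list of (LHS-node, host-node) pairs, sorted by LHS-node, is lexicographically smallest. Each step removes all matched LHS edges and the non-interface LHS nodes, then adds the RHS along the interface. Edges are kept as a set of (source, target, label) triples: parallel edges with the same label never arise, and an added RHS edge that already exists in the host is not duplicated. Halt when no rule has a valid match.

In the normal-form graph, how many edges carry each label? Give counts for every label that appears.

Answer: p:6

Steps:
[0] host  ⇒  7 nodes, 10 edges  {2-p->3 2-p->4 2-p->5 2-p->6 3-q->0 3-p->2 4-q->0 4-p->2 5-q->0 6-q->0}
[1] R0 @ {0↦3, 1↦0, 2↦4, 3↦1}  ⇒  7 nodes, 9 edges  {2-p->3 2-p->4 2-p->5 2-p->6 3-p->2 4-q->0 4-p->2 5-q->0 6-q->0}
[2] R0 @ {0↦4, 1↦0, 2↦3, 3↦1}  ⇒  7 nodes, 8 edges  {2-p->3 2-p->4 2-p->5 2-p->6 3-p->2 4-p->2 5-q->0 6-q->0}
[3] R0 @ {0↦5, 1↦0, 2↦3, 3↦1}  ⇒  7 nodes, 7 edges  {2-p->3 2-p->4 2-p->5 2-p->6 3-p->2 4-p->2 6-q->0}
[4] R0 @ {0↦6, 1↦0, 2↦3, 3↦1}  ⇒  7 nodes, 6 edges  {2-p->3 2-p->4 2-p->5 2-p->6 3-p->2 4-p->2}
halt: no rule applies after step 4
NF edges: [(2, 3, 'p'), (2, 4, 'p'), (2, 5, 'p'), (2, 6, 'p'), (3, 2, 'p'), (4, 2, 'p')]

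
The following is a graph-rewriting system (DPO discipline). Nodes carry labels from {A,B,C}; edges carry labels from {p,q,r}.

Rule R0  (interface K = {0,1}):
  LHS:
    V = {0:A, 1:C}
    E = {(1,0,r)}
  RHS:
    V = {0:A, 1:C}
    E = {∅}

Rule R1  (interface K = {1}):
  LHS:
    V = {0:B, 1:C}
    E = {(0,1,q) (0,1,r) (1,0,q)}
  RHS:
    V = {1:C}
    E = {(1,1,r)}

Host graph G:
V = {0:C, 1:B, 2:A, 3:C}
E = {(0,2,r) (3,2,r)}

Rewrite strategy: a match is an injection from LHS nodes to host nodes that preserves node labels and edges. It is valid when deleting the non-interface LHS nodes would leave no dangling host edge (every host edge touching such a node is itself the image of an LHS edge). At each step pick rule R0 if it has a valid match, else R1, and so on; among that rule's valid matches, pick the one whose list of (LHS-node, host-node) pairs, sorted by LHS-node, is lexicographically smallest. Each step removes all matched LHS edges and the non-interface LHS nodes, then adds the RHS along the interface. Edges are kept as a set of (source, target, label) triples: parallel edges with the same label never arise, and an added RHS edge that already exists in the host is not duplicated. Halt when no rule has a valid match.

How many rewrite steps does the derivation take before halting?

Answer: 2

Rewrite trace:
start.  V:4 E:2  edges: 0-r->2 3-r->2
1. fire R0 via {0↦2, 1↦0}  →  V:4 E:1  edges: 3-r->2
2. fire R0 via {0↦2, 1↦3}  →  V:4 E:0  edges: ∅
normal form: no rule applies after step 2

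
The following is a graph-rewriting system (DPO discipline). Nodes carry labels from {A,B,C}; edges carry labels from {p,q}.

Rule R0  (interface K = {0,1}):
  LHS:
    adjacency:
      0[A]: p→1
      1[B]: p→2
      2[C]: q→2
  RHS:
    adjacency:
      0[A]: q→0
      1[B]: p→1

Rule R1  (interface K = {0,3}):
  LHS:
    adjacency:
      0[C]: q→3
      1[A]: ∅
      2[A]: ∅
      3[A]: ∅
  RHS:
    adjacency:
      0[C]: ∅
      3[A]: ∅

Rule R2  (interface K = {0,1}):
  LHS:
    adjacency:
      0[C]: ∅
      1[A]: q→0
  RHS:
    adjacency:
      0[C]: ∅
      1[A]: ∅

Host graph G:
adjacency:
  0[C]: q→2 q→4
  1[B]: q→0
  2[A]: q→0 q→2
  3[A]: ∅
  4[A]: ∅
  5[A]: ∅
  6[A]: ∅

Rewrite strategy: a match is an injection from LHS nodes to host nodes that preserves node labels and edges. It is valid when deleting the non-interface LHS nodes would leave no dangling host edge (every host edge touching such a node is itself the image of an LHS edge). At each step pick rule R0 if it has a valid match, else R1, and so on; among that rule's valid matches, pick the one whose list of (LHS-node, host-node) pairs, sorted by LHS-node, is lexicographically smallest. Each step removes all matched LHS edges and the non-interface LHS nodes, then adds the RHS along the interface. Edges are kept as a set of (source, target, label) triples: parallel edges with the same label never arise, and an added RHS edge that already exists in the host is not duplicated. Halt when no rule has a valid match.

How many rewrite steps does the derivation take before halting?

Answer: 2

Rewrite trace:
initial: |V|=7 |E|=5  E = 0-q->2 0-q->4 1-q->0 2-q->0 2-q->2
step 1: apply R1 at {0↦0, 1↦3, 2↦5, 3↦2}  → |V|=5 |E|=4  E = 0-q->4 1-q->0 2-q->0 2-q->2
step 2: apply R2 at {0↦0, 1↦2}  → |V|=5 |E|=3  E = 0-q->4 1-q->0 2-q->2
normal form: no rule applies after step 2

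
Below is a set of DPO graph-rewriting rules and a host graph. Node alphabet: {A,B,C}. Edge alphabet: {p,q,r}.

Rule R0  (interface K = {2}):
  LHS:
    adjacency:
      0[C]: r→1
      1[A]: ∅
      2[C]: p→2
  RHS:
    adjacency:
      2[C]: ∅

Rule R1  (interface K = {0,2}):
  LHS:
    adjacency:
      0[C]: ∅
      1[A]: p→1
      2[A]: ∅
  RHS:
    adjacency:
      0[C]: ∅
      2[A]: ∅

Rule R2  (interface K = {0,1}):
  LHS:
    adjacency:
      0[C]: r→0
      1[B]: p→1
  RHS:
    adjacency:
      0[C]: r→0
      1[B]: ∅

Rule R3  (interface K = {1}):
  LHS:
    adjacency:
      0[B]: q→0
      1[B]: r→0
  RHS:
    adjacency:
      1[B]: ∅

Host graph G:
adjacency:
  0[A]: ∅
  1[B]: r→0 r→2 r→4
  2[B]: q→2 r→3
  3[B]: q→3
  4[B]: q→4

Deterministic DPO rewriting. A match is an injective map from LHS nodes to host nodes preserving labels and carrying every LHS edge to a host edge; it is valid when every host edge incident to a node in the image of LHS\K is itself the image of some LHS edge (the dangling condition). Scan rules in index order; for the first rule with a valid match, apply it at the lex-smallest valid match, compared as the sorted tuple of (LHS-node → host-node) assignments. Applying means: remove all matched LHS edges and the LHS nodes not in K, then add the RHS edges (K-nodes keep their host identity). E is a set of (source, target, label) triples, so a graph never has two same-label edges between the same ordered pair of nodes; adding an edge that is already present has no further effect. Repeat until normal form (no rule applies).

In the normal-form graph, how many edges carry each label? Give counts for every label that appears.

[0] host  ⇒  5 nodes, 7 edges  {1-r->0 1-r->2 1-r->4 2-q->2 2-r->3 3-q->3 4-q->4}
[1] R3 @ {0↦3, 1↦2}  ⇒  4 nodes, 5 edges  {1-r->0 1-r->2 1-r->4 2-q->2 4-q->4}
[2] R3 @ {0↦2, 1↦1}  ⇒  3 nodes, 3 edges  {1-r->0 1-r->4 4-q->4}
[3] R3 @ {0↦4, 1↦1}  ⇒  2 nodes, 1 edges  {1-r->0}
final graph: no rule applies after step 3
NF edges: [(1, 0, 'r')]

Answer: r:1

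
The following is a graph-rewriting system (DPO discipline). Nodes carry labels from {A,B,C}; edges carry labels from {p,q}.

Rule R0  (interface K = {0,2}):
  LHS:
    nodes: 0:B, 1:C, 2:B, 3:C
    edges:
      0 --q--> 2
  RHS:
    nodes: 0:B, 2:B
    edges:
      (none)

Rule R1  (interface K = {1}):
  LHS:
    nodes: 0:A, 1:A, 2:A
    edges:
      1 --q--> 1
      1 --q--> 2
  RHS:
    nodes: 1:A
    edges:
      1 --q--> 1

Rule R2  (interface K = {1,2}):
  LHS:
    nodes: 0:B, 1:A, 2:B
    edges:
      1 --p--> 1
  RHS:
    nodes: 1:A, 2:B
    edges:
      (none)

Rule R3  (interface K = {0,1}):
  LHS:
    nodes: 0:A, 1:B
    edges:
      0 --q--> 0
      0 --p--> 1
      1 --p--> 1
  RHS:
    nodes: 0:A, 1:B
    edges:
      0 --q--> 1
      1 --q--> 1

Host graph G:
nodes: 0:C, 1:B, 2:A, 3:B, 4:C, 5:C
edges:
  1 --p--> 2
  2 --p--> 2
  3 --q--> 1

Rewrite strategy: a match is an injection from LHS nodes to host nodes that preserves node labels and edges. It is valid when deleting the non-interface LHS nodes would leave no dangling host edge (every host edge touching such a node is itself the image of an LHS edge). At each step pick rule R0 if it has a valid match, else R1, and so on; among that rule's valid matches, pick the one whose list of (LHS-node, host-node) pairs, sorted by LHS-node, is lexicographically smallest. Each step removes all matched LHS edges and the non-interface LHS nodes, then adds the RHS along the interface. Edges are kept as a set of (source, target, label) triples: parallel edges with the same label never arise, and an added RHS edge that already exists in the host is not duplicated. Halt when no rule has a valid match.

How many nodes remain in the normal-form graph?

Answer: 3

Rewrite trace:
initial: |V|=6 |E|=3  E = 1-p->2 2-p->2 3-q->1
step 1: apply R0 at {0↦3, 1↦0, 2↦1, 3↦4}  → |V|=4 |E|=2  E = 1-p->2 2-p->2
step 2: apply R2 at {0↦3, 1↦2, 2↦1}  → |V|=3 |E|=1  E = 1-p->2
final graph: no rule applies after step 2
NF nodes: {1:B, 2:A, 5:C}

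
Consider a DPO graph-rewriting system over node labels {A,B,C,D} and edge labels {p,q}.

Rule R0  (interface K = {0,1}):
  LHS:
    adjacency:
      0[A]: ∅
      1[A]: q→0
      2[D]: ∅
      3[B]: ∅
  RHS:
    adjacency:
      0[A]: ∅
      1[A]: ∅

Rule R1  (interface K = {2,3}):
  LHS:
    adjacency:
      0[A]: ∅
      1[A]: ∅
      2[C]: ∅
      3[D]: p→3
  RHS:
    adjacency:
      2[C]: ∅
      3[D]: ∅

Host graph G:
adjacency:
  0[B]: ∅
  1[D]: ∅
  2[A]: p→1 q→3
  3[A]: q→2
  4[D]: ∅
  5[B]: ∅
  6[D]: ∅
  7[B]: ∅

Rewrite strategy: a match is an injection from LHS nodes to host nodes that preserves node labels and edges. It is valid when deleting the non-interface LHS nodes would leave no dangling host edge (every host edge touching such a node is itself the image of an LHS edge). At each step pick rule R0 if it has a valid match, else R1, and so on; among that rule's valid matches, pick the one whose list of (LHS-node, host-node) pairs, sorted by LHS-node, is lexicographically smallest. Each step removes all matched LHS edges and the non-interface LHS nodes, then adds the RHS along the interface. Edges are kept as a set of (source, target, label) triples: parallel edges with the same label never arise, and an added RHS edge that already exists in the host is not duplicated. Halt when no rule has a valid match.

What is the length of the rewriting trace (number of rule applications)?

Answer: 2

Steps:
[0] host  ⇒  8 nodes, 3 edges  {2-p->1 2-q->3 3-q->2}
[1] R0 @ {0↦2, 1↦3, 2↦4, 3↦0}  ⇒  6 nodes, 2 edges  {2-p->1 2-q->3}
[2] R0 @ {0↦3, 1↦2, 2↦6, 3↦5}  ⇒  4 nodes, 1 edges  {2-p->1}
final graph: no rule applies after step 2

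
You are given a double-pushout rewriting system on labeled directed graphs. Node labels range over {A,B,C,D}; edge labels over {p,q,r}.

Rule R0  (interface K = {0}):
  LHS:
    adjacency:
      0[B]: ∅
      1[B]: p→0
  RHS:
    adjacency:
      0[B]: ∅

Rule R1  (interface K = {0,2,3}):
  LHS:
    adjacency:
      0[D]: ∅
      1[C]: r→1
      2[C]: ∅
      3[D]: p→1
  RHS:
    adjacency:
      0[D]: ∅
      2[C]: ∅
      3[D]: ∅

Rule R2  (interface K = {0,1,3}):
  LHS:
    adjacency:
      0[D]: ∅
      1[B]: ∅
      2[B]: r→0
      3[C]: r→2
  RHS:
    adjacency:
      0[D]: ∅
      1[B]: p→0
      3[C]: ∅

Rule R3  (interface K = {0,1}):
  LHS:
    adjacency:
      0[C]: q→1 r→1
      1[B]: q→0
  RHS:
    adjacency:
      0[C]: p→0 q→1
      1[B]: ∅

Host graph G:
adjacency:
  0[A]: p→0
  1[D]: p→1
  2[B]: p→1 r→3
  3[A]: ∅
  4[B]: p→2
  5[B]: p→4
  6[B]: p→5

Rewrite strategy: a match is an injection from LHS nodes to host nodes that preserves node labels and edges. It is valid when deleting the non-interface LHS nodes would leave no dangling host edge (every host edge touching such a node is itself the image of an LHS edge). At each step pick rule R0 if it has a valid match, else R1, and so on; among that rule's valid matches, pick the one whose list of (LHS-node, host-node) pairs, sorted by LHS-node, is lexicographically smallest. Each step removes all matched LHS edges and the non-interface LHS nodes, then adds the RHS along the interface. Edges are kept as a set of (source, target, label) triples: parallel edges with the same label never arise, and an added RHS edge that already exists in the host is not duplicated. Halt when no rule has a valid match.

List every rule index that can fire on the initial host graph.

R0: 1 valid match — {0↦5, 1↦6}
R1: no valid match — LHS pattern not found
R2: no valid match — LHS pattern not found
R3: no valid match — LHS pattern not found

Answer: [R0]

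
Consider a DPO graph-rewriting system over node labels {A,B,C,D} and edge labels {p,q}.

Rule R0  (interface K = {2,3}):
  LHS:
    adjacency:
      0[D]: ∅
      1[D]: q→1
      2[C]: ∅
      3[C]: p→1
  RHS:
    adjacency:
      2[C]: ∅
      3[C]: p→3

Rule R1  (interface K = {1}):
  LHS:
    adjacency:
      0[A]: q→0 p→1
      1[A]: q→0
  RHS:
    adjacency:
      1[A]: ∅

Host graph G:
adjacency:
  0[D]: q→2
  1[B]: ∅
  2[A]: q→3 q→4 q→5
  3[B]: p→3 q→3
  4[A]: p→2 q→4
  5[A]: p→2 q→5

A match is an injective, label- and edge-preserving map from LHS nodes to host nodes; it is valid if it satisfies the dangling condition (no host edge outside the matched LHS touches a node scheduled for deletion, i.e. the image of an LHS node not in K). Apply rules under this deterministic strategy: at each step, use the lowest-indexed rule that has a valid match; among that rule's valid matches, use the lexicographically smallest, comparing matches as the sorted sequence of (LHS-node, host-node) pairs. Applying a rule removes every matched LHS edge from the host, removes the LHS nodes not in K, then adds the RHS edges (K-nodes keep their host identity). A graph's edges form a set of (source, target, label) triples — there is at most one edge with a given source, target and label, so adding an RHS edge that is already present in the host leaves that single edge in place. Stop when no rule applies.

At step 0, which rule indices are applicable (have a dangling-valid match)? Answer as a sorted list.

R0: no valid match — LHS pattern not found
R1: 2 valid matches — {0↦4, 1↦2}, {0↦5, 1↦2}

Answer: [R1]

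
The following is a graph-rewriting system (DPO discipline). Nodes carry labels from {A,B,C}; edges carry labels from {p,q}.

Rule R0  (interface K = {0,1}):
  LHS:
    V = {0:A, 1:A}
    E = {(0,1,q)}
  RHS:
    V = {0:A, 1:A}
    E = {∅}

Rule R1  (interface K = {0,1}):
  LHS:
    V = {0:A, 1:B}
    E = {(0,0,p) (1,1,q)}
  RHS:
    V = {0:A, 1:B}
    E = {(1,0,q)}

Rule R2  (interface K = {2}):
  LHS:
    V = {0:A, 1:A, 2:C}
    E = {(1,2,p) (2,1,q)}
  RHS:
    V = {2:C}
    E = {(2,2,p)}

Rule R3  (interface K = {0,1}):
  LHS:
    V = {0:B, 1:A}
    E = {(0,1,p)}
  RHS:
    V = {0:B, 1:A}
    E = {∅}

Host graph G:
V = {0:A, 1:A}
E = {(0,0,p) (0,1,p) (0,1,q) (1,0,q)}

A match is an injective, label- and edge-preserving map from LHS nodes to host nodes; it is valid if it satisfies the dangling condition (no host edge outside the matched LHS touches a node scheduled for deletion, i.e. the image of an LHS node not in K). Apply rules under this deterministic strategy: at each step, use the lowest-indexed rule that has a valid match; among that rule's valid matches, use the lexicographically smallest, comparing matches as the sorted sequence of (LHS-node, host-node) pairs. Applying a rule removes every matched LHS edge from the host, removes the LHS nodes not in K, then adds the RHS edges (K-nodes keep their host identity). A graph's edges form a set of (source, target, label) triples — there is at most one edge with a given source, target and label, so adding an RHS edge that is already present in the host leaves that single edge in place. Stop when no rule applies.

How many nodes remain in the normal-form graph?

initial: |V|=2 |E|=4  E = 0-p->0 0-p->1 0-q->1 1-q->0
step 1: apply R0 at {0↦0, 1↦1}  → |V|=2 |E|=3  E = 0-p->0 0-p->1 1-q->0
step 2: apply R0 at {0↦1, 1↦0}  → |V|=2 |E|=2  E = 0-p->0 0-p->1
normal form: no rule applies after step 2
NF nodes: {0:A, 1:A}

Answer: 2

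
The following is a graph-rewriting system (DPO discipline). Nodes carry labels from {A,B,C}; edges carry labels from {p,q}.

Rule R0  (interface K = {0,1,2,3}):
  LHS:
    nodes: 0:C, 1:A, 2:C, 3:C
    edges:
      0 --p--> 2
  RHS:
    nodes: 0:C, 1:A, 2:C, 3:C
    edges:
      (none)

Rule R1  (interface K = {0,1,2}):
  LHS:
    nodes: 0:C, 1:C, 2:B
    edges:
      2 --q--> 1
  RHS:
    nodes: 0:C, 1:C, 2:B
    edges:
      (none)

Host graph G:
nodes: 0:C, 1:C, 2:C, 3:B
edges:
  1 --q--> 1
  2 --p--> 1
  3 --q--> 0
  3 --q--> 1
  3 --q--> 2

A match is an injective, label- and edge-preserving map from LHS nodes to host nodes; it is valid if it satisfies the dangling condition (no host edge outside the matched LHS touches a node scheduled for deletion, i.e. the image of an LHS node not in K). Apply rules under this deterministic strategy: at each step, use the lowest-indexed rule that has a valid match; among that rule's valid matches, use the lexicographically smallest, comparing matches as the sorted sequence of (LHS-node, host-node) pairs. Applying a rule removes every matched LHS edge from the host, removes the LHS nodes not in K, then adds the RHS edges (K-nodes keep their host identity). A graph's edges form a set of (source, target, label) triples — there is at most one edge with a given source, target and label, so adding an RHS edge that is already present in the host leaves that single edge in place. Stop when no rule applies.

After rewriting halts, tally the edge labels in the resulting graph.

Answer: p:1 q:1

Steps:
initial: |V|=4 |E|=5  E = 1-q->1 2-p->1 3-q->0 3-q->1 3-q->2
step 1: apply R1 at {0↦0, 1↦1, 2↦3}  → |V|=4 |E|=4  E = 1-q->1 2-p->1 3-q->0 3-q->2
step 2: apply R1 at {0↦0, 1↦2, 2↦3}  → |V|=4 |E|=3  E = 1-q->1 2-p->1 3-q->0
step 3: apply R1 at {0↦1, 1↦0, 2↦3}  → |V|=4 |E|=2  E = 1-q->1 2-p->1
final graph: no rule applies after step 3
NF edges: [(1, 1, 'q'), (2, 1, 'p')]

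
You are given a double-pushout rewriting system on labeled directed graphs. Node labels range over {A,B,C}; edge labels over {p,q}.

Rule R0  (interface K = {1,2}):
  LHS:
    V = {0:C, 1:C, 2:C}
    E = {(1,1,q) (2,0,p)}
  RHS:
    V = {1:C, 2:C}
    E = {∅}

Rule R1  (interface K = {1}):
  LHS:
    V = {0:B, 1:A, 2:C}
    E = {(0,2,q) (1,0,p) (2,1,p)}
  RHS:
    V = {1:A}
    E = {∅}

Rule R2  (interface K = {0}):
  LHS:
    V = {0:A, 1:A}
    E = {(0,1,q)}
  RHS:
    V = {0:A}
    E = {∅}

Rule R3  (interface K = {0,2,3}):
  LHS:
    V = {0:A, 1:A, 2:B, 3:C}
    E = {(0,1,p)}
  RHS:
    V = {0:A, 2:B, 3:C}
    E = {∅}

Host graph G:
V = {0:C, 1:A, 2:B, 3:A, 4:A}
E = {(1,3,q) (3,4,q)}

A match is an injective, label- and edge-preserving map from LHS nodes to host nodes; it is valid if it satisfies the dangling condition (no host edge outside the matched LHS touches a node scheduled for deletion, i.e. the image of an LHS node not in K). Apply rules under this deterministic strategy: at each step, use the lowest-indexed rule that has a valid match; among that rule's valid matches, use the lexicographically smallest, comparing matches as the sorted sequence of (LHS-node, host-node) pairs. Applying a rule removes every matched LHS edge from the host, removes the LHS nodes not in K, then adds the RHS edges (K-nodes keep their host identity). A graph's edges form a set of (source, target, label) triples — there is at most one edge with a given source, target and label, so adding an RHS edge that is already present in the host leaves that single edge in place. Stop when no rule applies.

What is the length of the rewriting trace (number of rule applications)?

Answer: 2

Derivation:
start.  V:5 E:2  edges: 1-q->3 3-q->4
1. fire R2 via {0↦3, 1↦4}  →  V:4 E:1  edges: 1-q->3
2. fire R2 via {0↦1, 1↦3}  →  V:3 E:0  edges: ∅
normal form: no rule applies after step 2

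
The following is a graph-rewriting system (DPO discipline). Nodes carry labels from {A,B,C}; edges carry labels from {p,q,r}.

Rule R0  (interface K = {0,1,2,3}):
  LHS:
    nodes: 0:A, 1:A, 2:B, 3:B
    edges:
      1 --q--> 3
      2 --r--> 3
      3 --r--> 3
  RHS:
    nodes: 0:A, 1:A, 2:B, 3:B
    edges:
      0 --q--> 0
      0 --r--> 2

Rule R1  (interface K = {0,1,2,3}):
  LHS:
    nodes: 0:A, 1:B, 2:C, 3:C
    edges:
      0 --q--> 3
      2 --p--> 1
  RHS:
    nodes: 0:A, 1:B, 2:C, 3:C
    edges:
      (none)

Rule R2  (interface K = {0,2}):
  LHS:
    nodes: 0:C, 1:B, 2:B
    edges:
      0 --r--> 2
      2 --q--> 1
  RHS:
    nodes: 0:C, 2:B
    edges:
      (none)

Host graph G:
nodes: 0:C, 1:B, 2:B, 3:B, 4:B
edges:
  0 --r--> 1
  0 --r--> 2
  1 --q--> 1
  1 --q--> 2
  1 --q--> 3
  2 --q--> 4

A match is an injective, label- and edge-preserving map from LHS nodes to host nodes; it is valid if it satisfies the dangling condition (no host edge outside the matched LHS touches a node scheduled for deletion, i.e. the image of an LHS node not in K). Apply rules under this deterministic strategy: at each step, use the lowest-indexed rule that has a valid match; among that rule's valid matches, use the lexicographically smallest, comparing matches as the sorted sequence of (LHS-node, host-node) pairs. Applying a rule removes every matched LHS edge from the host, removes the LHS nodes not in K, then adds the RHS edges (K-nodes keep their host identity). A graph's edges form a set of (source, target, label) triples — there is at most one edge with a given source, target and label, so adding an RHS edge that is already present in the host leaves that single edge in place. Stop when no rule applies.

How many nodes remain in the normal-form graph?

Answer: 3

Steps:
start.  V:5 E:6  edges: 0-r->1 0-r->2 1-q->1 1-q->2 1-q->3 2-q->4
1. fire R2 via {0↦0, 1↦3, 2↦1}  →  V:4 E:4  edges: 0-r->2 1-q->1 1-q->2 2-q->4
2. fire R2 via {0↦0, 1↦4, 2↦2}  →  V:3 E:2  edges: 1-q->1 1-q->2
final graph: no rule applies after step 2
NF nodes: {0:C, 1:B, 2:B}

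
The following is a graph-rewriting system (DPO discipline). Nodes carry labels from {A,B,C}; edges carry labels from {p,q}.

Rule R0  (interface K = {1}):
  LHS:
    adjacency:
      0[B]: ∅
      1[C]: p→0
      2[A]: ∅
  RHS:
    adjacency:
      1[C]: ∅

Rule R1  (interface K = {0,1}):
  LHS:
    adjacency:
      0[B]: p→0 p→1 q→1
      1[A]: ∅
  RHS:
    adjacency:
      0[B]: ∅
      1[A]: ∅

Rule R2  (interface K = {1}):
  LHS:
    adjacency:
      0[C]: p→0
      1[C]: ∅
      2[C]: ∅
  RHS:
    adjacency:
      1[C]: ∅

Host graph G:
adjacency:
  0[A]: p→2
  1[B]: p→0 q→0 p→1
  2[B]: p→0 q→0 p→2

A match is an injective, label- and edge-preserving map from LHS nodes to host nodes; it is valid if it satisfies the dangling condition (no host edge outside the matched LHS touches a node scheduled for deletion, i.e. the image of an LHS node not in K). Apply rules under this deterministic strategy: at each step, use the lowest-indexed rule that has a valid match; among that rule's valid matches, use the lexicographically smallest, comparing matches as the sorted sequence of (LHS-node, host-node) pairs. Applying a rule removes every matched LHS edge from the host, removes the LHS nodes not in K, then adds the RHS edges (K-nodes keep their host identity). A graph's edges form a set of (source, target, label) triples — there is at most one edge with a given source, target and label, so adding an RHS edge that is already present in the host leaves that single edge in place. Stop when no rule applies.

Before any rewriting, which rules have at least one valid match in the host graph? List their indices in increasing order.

R0: no valid match — LHS pattern not found
R1: 2 valid matches — {0↦1, 1↦0}, {0↦2, 1↦0}
R2: no valid match — LHS pattern not found

Answer: [R1]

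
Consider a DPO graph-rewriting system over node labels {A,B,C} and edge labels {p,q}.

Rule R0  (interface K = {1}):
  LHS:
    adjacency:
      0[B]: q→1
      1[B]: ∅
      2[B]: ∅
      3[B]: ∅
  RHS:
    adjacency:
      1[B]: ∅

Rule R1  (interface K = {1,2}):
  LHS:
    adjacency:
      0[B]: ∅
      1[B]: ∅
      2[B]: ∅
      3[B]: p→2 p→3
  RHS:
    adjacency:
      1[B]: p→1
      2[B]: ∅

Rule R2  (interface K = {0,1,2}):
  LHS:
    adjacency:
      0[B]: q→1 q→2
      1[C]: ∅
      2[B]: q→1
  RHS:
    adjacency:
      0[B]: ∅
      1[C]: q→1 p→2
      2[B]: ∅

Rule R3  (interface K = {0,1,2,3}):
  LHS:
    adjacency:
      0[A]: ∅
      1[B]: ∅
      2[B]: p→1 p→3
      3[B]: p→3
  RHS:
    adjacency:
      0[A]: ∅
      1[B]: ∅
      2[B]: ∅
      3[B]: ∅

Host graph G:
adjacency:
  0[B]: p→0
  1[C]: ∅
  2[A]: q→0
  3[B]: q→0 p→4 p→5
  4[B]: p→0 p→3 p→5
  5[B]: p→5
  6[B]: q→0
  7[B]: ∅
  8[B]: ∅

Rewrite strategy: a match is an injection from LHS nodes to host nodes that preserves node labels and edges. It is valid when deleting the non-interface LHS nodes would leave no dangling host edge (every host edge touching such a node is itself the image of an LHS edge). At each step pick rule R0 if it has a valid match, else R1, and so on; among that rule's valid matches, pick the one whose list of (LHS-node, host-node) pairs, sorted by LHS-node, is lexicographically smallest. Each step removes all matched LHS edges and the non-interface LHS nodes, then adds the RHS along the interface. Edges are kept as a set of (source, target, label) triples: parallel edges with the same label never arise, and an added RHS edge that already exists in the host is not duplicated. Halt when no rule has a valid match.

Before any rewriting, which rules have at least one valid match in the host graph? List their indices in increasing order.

Answer: [R0,R3]

Rewrite trace:
R0: 2 valid matches — {0↦6, 1↦0, 2↦7, 3↦8}, {0↦6, 1↦0, 2↦8, 3↦7}
R1: no valid match — LHS pattern not found
R2: no valid match — LHS pattern not found
R3: 5 valid matches — {0↦2, 1↦0, 2↦4, 3↦5}, {0↦2, 1↦3, 2↦4, 3↦0}, {0↦2, 1↦3, 2↦4, 3↦5} (+2 more)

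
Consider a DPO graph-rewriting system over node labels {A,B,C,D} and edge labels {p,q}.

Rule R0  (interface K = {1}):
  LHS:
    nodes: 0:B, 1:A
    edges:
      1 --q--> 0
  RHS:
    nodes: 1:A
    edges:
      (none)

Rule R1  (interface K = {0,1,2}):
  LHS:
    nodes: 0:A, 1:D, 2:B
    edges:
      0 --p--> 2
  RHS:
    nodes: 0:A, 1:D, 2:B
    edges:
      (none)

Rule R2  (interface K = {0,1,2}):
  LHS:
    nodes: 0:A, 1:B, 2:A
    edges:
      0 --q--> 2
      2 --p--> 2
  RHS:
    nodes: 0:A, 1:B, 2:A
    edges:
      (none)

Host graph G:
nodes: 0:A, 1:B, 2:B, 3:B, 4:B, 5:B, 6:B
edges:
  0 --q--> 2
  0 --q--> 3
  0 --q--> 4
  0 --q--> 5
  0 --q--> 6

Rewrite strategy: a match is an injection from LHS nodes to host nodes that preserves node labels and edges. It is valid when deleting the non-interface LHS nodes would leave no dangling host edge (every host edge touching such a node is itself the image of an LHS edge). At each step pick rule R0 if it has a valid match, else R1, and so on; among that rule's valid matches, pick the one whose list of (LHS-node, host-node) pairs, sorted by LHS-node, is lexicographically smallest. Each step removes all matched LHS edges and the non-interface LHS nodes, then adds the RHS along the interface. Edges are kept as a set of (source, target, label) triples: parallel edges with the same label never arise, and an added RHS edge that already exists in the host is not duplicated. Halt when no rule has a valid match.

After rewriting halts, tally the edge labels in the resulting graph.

Answer: (no edges)

Rewrite trace:
[0] host  ⇒  7 nodes, 5 edges  {0-q->2 0-q->3 0-q->4 0-q->5 0-q->6}
[1] R0 @ {0↦2, 1↦0}  ⇒  6 nodes, 4 edges  {0-q->3 0-q->4 0-q->5 0-q->6}
[2] R0 @ {0↦3, 1↦0}  ⇒  5 nodes, 3 edges  {0-q->4 0-q->5 0-q->6}
[3] R0 @ {0↦4, 1↦0}  ⇒  4 nodes, 2 edges  {0-q->5 0-q->6}
[4] R0 @ {0↦5, 1↦0}  ⇒  3 nodes, 1 edges  {0-q->6}
[5] R0 @ {0↦6, 1↦0}  ⇒  2 nodes, 0 edges  {∅}
halt: no rule applies after step 5
NF edges: []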